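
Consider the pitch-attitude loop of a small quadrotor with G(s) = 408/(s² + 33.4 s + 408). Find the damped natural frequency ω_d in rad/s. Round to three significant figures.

ω_d ≈ 11.4 rad/s

Matching coefficients with s² + 2ζω_n s + ω_n² gives ω_n² = 408 ⇒ ω_n = 20.2 rad/s, and ζ = 33.4/(2ω_n) = 0.827.
ω_d = 20.2·√(1 − 0.827²) = 11.4 rad/s.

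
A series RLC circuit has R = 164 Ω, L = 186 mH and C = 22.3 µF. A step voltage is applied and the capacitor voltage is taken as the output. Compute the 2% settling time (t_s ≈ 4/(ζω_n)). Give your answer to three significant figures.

t_s ≈ 0.00907 s

For a series RLC circuit (capacitor voltage as output), ω_n = 1/√(LC) = 1/√(186 mH · 22.3 µF) = 491 rad/s.
ζ = (R/2)·√(C/L) = (164/2)·√(22.3 µF/186 mH) = 0.898.
t_s ≈ 4/(ζω_n) = 0.00907 s.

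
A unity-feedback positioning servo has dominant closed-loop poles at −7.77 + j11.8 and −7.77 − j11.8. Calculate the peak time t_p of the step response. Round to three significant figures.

t_p ≈ 0.266 s

t_p = π/ω_d with ω_d = 11.8 (the imaginary part), so t_p = 0.266 s.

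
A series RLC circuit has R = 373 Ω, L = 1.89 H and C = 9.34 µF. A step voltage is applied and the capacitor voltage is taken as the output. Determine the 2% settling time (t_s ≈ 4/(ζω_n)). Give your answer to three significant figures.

t_s ≈ 0.0405 s

For a series RLC circuit (capacitor voltage as output), ω_n = 1/√(LC) = 1/√(1.89 H · 9.34 µF) = 238 rad/s.
ζ = (R/2)·√(C/L) = (373/2)·√(9.34 µF/1.89 H) = 0.415.
t_s ≈ 4/(ζω_n) = 0.0405 s.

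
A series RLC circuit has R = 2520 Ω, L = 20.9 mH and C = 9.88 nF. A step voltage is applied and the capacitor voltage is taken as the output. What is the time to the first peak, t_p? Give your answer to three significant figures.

t_p ≈ 0.0000904 s

For a series RLC circuit (capacitor voltage as output), ω_n = 1/√(LC) = 1/√(20.9 mH · 9.88 nF) = 69600 rad/s.
ζ = (R/2)·√(C/L) = (2520/2)·√(9.88 nF/20.9 mH) = 0.866.
The damped frequency ω_d = ω_n√(1−ζ²) = 34800 rad/s. t_p = π/ω_d = 0.0000904 s.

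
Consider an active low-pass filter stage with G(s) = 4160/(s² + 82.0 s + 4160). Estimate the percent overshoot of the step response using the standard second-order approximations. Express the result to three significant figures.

Matching coefficients with s² + 2ζω_n s + ω_n² gives ω_n² = 4160 ⇒ ω_n = 64.5 rad/s, and ζ = 82.0/(2ω_n) = 0.636.
%OS = 100·exp(−πζ/√(1−ζ²)) = 7.52%.

%OS ≈ 7.52%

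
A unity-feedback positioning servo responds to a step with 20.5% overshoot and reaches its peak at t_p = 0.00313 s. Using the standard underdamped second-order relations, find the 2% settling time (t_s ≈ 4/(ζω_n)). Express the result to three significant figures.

The overshoot fixes ζ = −ln(OS)/√(π²+ln²(OS)) = 0.450.
t_p = π/ω_d ⇒ ω_d = 1000 rad/s; then ω_n = ω_d/√(1−ζ²) = 1120 rad/s.
t_s ≈ 4/(ζω_n) = 4/(0.450·1120) = 0.00790 s.

t_s ≈ 0.00790 s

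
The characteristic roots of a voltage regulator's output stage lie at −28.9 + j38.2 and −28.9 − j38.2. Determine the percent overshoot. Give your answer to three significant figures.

%OS ≈ 9.29%

|pole| = ω_n = √(28.9² + 38.2²) = 47.9 rad/s; ζ = cos θ = σ/ω_n = 0.603.
%OS = 100·exp(−πζ/√(1−ζ²)) = 9.29%.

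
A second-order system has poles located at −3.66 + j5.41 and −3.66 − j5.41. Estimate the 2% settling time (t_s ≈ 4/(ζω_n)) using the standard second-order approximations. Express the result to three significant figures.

For poles at −σ ± jω_d, ζω_n = σ = 3.66, so t_s ≈ 4/σ = 1.09 s.

t_s ≈ 1.09 s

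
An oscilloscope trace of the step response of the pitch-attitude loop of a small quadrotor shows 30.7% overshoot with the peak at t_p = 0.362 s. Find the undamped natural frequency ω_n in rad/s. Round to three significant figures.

From the overshoot, ζ = −ln(OS)/√(π²+ln²(OS)) = 0.352.
From t_p = π/ω_d, ω_d = π/0.362 = 8.68 rad/s, so ω_n = ω_d/√(1−ζ²) = 9.27 rad/s.

ω_n ≈ 9.27 rad/s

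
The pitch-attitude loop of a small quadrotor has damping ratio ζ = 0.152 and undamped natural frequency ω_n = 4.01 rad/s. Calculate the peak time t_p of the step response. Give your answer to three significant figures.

t_p ≈ 0.793 s

The damped frequency is ω_d = ω_n√(1−ζ²) = 4.01·√(1−0.0231) = 3.96 rad/s.
Peak time t_p = π/ω_d = π/3.96 = 0.793 s.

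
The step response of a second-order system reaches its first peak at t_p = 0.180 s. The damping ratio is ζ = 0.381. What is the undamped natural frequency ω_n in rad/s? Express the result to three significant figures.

ω_n ≈ 18.9 rad/s

Peak time t_p = π/ω_d, so ω_d = π/t_p = π/0.180 = 17.5 rad/s.
ω_n = ω_d/√(1−ζ²) = 17.5/√0.855 = 18.9 rad/s.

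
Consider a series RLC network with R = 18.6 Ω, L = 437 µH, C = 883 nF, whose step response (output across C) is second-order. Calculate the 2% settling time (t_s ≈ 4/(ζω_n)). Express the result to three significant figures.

t_s ≈ 0.000188 s

For a series RLC circuit (capacitor voltage as output), ω_n = 1/√(LC) = 1/√(437 µH · 883 nF) = 50900 rad/s.
ζ = (R/2)·√(C/L) = (18.6/2)·√(883 nF/437 µH) = 0.418.
t_s ≈ 4/(ζω_n) = 0.000188 s.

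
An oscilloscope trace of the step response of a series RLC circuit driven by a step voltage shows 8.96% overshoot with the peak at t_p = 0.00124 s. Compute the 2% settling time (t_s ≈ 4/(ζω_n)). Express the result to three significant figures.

t_s ≈ 0.00206 s

From the overshoot, ζ = −ln(OS)/√(π²+ln²(OS)) = 0.609.
From t_p = π/ω_d, ω_d = π/0.00124 = 2530 rad/s, so ω_n = ω_d/√(1−ζ²) = 3190 rad/s.
t_s ≈ 4/(ζω_n) = 4/(0.609·3190) = 0.00206 s.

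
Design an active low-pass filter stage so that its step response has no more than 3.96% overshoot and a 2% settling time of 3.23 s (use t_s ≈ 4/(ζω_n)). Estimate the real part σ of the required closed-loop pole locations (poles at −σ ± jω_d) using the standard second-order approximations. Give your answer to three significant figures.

The settling-time spec alone fixes σ = ζω_n = 4/t_s = 4/3.23 = 1.24.
(Overshoot then fixes ζ = 0.717 and hence ω_d = σ·√(1−ζ²)/ζ = 1.20 rad/s.)

σ ≈ 1.24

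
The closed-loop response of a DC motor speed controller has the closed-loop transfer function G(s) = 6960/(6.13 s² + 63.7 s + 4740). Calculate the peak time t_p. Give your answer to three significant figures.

Dividing through by 6.13: denominator becomes s² + 10.39 s + 773.2.
So ω_n = √773.2 = 27.8 rad/s and ζ = 10.39/(2·27.8) = 0.187.
ω_d = 27.8·√(1 − 0.187²) = 27.3 rad/s. t_p = π/ω_d = 0.115 s.

t_p ≈ 0.115 s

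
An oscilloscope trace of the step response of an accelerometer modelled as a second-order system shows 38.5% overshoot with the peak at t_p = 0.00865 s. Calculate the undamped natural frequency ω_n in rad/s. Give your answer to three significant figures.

ω_n ≈ 380 rad/s

From the overshoot, ζ = −ln(OS)/√(π²+ln²(OS)) = 0.291.
t_p = π/ω_d ⇒ ω_d = 363 rad/s; then ω_n = ω_d/√(1−ζ²) = 380 rad/s.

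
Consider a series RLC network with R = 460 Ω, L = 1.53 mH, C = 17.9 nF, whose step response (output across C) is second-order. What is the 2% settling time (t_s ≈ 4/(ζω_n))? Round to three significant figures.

For a series RLC circuit (capacitor voltage as output), ω_n = 1/√(LC) = 1/√(1.53 mH · 17.9 nF) = 191000 rad/s.
ζ = (R/2)·√(C/L) = (460/2)·√(17.9 nF/1.53 mH) = 0.787.
t_s ≈ 4/(ζω_n) = 0.0000266 s.

t_s ≈ 0.0000266 s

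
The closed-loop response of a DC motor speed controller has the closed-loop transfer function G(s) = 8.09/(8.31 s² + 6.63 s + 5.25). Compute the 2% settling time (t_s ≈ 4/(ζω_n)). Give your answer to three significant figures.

t_s ≈ 10.0 s

Dividing through by 8.31: denominator becomes s² + 0.7978 s + 0.6318.
So ω_n = √0.6318 = 0.795 rad/s and ζ = 0.7978/(2·0.795) = 0.502.
t_s ≈ 4/(ζω_n) = 10.0 s.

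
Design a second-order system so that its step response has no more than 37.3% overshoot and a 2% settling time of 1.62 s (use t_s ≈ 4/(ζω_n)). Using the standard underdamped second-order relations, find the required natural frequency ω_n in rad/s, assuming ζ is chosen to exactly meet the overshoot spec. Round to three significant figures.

ζ = −ln(OS)/√(π² + (ln OS)²). With OS = 0.373, ln OS = −0.9862 and ζ = 0.9862/3.293 = 0.300.
From t_s ≈ 4/(ζω_n): ω_n = 4/(ζ·t_s) = 4/(0.300·1.62) = 8.24 rad/s.

ω_n ≈ 8.24 rad/s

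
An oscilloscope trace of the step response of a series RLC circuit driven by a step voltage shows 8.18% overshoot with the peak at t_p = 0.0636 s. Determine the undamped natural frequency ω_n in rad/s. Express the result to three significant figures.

From the overshoot, ζ = −ln(OS)/√(π²+ln²(OS)) = 0.623.
t_p = π/ω_d ⇒ ω_d = 49.4 rad/s; then ω_n = ω_d/√(1−ζ²) = 63.2 rad/s.

ω_n ≈ 63.2 rad/s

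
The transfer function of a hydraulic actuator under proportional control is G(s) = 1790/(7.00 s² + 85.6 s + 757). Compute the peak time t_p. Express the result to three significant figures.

t_p ≈ 0.373 s

Dividing through by 7.00: denominator becomes s² + 12.23 s + 108.1.
So ω_n = √108.1 = 10.4 rad/s and ζ = 12.23/(2·10.4) = 0.588.
ω_d = ω_n√(1−ζ²) = 8.41 rad/s. t_p = π/ω_d = 0.373 s.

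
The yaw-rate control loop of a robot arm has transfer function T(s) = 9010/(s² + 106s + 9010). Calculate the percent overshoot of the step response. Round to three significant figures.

ω_n = √9010 = 94.9 rad/s; ζ = 106/(2·94.9) = 0.558.
Overshoot: exp(−π·0.558/√(1−0.558²)) = 0.121, i.e. 12.1%.

%OS ≈ 12.1%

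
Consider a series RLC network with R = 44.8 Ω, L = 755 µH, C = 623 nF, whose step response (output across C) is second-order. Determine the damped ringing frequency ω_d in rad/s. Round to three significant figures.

For a series RLC circuit (capacitor voltage as output), ω_n = 1/√(LC) = 1/√(755 µH · 623 nF) = 46100 rad/s.
ζ = (R/2)·√(C/L) = (44.8/2)·√(623 nF/755 µH) = 0.643.
ω_d = ω_n√(1−ζ²) = 35300 rad/s.

ω_d ≈ 35300 rad/s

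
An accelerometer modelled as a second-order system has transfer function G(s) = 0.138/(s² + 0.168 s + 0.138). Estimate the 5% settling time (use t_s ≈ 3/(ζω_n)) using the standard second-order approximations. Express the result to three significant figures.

t_s ≈ 35.7 s

Matching coefficients with s² + 2ζω_n s + ω_n² gives ω_n² = 0.138 ⇒ ω_n = 0.371 rad/s, and ζ = 0.168/(2ω_n) = 0.226.
t_s ≈ 3/(ζω_n) = 3/(0.226·0.371) = 35.7 s.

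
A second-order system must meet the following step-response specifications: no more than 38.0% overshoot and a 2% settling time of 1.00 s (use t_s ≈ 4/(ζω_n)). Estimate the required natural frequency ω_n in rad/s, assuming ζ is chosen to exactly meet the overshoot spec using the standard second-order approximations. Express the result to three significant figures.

ω_n ≈ 13.6 rad/s

ζ = −ln(OS)/√(π² + (ln OS)²). With OS = 0.380, ln OS = −0.9676 and ζ = 0.9676/3.287 = 0.294.
Then ω_n = 4/(ζ t_s) = 4/(0.294 × 1.00) = 13.6 rad/s.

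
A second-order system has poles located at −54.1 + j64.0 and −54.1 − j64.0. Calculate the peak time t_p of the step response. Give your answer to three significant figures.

t_p ≈ 0.0491 s

t_p = π/ω_d with ω_d = 64.0 (the imaginary part), so t_p = 0.0491 s.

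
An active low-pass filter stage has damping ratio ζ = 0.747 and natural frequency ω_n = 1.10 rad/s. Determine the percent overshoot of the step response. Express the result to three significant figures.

%OS ≈ 2.93%

For an underdamped second-order system, %OS = 100·exp(−πζ/√(1−ζ²)).
πζ/√(1−ζ²) = π·0.747/√(1−0.558) = 3.530, so %OS = 100·e^(−3.530) = 2.93%.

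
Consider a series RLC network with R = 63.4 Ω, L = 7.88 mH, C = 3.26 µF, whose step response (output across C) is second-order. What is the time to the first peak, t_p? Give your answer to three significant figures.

For a series RLC circuit (capacitor voltage as output), ω_n = 1/√(LC) = 1/√(7.88 mH · 3.26 µF) = 6240 rad/s.
ζ = (R/2)·√(C/L) = (63.4/2)·√(3.26 µF/7.88 mH) = 0.645.
The damped frequency ω_d = ω_n√(1−ζ²) = 4770 rad/s. t_p = π/ω_d = 0.000659 s.

t_p ≈ 0.000659 s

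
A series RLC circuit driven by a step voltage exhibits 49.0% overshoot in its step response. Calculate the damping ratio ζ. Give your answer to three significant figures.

ζ ≈ 0.221

Inverting the overshoot relation: ζ = |ln 0.490|/√(π² + ln²0.490) = 0.221.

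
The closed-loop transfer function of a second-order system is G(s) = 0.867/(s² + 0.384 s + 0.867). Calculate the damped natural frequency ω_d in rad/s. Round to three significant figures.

ω_d ≈ 0.911 rad/s

Comparing the denominator to s² + 2ζω_n s + ω_n²: ω_n = √0.867 = 0.931 rad/s, and 2ζω_n = 0.384 so ζ = 0.384/(2·0.931) = 0.206.
ω_d = 0.931·√(1 − 0.206²) = 0.911 rad/s.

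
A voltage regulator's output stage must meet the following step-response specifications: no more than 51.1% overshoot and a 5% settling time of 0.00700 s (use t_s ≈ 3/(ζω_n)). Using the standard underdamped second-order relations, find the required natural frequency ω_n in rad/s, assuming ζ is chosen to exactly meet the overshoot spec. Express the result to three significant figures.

ω_n ≈ 2050 rad/s

ζ = −ln(OS)/√(π² + (ln OS)²). With OS = 0.511, ln OS = −0.6714 and ζ = 0.6714/3.213 = 0.209.
Then ω_n = 3/(ζ t_s) = 3/(0.209 × 0.00700) = 2050 rad/s.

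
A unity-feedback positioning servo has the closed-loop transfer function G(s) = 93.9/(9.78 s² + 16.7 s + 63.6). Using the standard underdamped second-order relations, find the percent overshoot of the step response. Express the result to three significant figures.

Dividing through by 9.78: denominator becomes s² + 1.708 s + 6.503.
So ω_n = √6.503 = 2.55 rad/s and ζ = 1.708/(2·2.55) = 0.335.
%OS = 100 e^{−πζ/√(1−ζ²)} with ζ = 0.335 gives 32.8%.

%OS ≈ 32.8%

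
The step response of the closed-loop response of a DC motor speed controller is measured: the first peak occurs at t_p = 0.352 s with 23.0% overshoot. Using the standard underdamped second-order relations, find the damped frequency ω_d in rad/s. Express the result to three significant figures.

ω_d ≈ 8.92 rad/s

t_p = π/ω_d, so ω_d = π/0.352 = 8.92 rad/s.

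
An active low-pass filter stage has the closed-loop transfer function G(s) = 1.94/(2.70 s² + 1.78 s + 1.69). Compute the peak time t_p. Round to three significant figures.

t_p ≈ 4.37 s

Dividing through by 2.70: denominator becomes s² + 0.6593 s + 0.6259.
So ω_n = √0.6259 = 0.791 rad/s and ζ = 0.6593/(2·0.791) = 0.417.
The damped frequency ω_d = ω_n√(1−ζ²) = 0.719 rad/s. t_p = π/ω_d = 4.37 s.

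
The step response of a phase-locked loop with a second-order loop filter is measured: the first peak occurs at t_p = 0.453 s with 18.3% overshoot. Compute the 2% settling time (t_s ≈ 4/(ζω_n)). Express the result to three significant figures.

t_s ≈ 1.07 s

ζ from %OS: ζ = |ln 0.183|/√(π²+ln²0.183) = 0.476.
t_p = π/ω_d ⇒ ω_d = 6.94 rad/s; then ω_n = ω_d/√(1−ζ²) = 7.88 rad/s.
t_s ≈ 4/(ζω_n) = 4/(0.476·7.88) = 1.07 s.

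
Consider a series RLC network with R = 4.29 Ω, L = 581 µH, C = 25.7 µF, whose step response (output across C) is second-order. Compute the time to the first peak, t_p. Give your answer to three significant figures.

For a series RLC circuit (capacitor voltage as output), ω_n = 1/√(LC) = 1/√(581 µH · 25.7 µF) = 8180 rad/s.
ζ = (R/2)·√(C/L) = (4.29/2)·√(25.7 µF/581 µH) = 0.451.
ω_d = ω_n√(1−ζ²) = 7300 rad/s. t_p = π/ω_d = 0.000430 s.

t_p ≈ 0.000430 s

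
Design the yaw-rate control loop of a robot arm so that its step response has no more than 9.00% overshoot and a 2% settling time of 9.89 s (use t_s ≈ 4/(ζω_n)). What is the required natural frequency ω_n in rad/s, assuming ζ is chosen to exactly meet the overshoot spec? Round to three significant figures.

ζ = −ln(OS)/√(π² + (ln OS)²). With OS = 0.0900, ln OS = −2.408 and ζ = 2.408/3.958 = 0.608.
Then ω_n = 4/(ζ t_s) = 4/(0.608 × 9.89) = 0.665 rad/s.

ω_n ≈ 0.665 rad/s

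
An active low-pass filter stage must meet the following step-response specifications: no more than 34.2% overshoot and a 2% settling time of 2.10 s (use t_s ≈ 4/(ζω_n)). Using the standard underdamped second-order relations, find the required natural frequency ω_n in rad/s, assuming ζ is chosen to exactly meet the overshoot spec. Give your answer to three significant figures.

ω_n ≈ 5.89 rad/s

From %OS = 100·exp(−πζ/√(1−ζ²)), invert to get ζ = −ln(OS)/√(π² + ln²(OS)) with OS = 0.342.
−ln 0.342 = 1.073, so ζ = 1.073/√(π² + 1.151) = 0.323.
Then ω_n = 4/(ζ t_s) = 4/(0.323 × 2.10) = 5.89 rad/s.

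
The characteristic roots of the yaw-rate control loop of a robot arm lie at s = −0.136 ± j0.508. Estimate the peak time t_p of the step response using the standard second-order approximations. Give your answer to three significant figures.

t_p = π/ω_d with ω_d = 0.508 (the imaginary part), so t_p = 6.18 s.

t_p ≈ 6.18 s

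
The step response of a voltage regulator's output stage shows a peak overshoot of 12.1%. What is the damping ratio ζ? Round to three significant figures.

ζ ≈ 0.558

Inverting the overshoot relation: ζ = |ln 0.121|/√(π² + ln²0.121) = 0.558.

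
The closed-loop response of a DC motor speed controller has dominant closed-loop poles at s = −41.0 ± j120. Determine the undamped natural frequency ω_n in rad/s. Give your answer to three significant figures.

ω_n ≈ 127 rad/s

|pole| = ω_n = √(41.0² + 120²) = 127 rad/s; ζ = cos θ = σ/ω_n = 0.323.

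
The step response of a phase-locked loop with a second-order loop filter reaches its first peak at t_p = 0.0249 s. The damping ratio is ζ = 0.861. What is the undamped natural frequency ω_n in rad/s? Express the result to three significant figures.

Peak time t_p = π/ω_d, so ω_d = π/t_p = π/0.0249 = 126 rad/s.
ω_n = ω_d/√(1−ζ²) = 126/√0.259 = 248 rad/s.

ω_n ≈ 248 rad/s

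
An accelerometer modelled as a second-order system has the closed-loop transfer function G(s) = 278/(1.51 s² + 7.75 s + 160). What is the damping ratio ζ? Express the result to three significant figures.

Dividing through by 1.51: denominator becomes s² + 5.132 s + 106.0.
So ω_n = √106.0 = 10.3 rad/s and ζ = 5.132/(2·10.3) = 0.249.

ζ ≈ 0.249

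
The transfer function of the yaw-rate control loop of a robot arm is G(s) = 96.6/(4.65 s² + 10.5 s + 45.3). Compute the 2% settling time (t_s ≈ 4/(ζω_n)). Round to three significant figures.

Dividing through by 4.65: denominator becomes s² + 2.258 s + 9.742.
So ω_n = √9.742 = 3.12 rad/s and ζ = 2.258/(2·3.12) = 0.362.
t_s ≈ 4/(ζω_n) = 3.54 s.

t_s ≈ 3.54 s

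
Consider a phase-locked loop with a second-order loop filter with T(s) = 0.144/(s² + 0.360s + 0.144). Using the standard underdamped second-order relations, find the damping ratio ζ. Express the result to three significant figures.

Comparing the denominator to s² + 2ζω_n s + ω_n²: ω_n = √0.144 = 0.379 rad/s, and 2ζω_n = 0.360 so ζ = 0.360/(2·0.379) = 0.474.

ζ ≈ 0.474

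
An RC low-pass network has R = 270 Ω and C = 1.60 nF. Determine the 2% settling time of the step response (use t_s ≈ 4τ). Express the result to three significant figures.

t_s ≈ 0.00000173 s

τ = RC = 270 × 1.60 nF = 0.000000432 s.
t_s ≈ 4τ = 0.00000173 s.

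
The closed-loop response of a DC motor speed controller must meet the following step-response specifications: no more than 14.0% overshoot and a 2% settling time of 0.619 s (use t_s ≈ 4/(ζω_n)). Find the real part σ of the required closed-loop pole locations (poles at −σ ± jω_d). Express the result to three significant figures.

σ ≈ 6.46

The settling-time spec alone fixes σ = ζω_n = 4/t_s = 4/0.619 = 6.46.
(Overshoot then fixes ζ = 0.531 and hence ω_d = σ·√(1−ζ²)/ζ = 10.3 rad/s.)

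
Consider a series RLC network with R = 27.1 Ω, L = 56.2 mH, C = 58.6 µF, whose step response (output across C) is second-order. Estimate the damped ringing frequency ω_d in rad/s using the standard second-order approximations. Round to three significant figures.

For a series RLC circuit (capacitor voltage as output), ω_n = 1/√(LC) = 1/√(56.2 mH · 58.6 µF) = 551 rad/s.
ζ = (R/2)·√(C/L) = (27.1/2)·√(58.6 µF/56.2 mH) = 0.438.
ω_d = 551·√(1 − 0.438²) = 495 rad/s.

ω_d ≈ 495 rad/s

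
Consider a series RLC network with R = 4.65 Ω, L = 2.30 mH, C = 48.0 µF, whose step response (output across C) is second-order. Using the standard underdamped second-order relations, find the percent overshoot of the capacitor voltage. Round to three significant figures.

%OS ≈ 32.6%

For a series RLC circuit (capacitor voltage as output), ω_n = 1/√(LC) = 1/√(2.30 mH · 48.0 µF) = 3010 rad/s.
ζ = (R/2)·√(C/L) = (4.65/2)·√(48.0 µF/2.30 mH) = 0.336.
%OS = 100·exp(−πζ/√(1−ζ²)) = 32.6%.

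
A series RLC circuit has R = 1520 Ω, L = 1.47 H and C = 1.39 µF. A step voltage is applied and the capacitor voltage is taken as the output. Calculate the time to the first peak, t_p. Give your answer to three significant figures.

t_p ≈ 0.00667 s

For a series RLC circuit (capacitor voltage as output), ω_n = 1/√(LC) = 1/√(1.47 H · 1.39 µF) = 700 rad/s.
ζ = (R/2)·√(C/L) = (1520/2)·√(1.39 µF/1.47 H) = 0.739.
ω_d = ω_n√(1−ζ²) = 471 rad/s. t_p = π/ω_d = 0.00667 s.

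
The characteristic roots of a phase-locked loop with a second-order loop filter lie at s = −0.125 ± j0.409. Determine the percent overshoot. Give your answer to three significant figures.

With σ = 0.125, ω_d = 0.409: ω_n = √(σ²+ω_d²) = 0.428 rad/s, ζ = σ/ω_n = 0.292.
%OS = 100 e^{−πζ/√(1−ζ²)} with ζ = 0.292 gives 38.3%.

%OS ≈ 38.3%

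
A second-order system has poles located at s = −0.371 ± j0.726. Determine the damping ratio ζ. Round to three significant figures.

The poles are at −σ ± jω_d with σ = 0.371 and ω_d = 0.726, so ω_n = √(σ²+ω_d²) = 0.815 rad/s and ζ = σ/ω_n = 0.455.

ζ ≈ 0.455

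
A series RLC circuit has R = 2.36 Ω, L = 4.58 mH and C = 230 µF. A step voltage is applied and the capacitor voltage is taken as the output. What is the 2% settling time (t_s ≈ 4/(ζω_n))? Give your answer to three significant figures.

For a series RLC circuit (capacitor voltage as output), ω_n = 1/√(LC) = 1/√(4.58 mH · 230 µF) = 974 rad/s.
ζ = (R/2)·√(C/L) = (2.36/2)·√(230 µF/4.58 mH) = 0.264.
t_s ≈ 4/(ζω_n) = 0.0155 s.

t_s ≈ 0.0155 s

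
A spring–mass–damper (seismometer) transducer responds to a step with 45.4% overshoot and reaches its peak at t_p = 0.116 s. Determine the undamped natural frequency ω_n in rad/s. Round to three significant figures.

From the overshoot, ζ = −ln(OS)/√(π²+ln²(OS)) = 0.244.
From t_p = π/ω_d, ω_d = π/0.116 = 27.1 rad/s, so ω_n = ω_d/√(1−ζ²) = 27.9 rad/s.

ω_n ≈ 27.9 rad/s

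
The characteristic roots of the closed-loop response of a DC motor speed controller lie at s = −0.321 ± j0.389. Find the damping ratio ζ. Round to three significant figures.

ζ ≈ 0.636

|pole| = ω_n = √(0.321² + 0.389²) = 0.504 rad/s; ζ = cos θ = σ/ω_n = 0.636.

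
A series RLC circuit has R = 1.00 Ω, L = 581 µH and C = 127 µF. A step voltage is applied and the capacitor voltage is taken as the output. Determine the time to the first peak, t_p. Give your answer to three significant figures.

t_p ≈ 0.000878 s

For a series RLC circuit (capacitor voltage as output), ω_n = 1/√(LC) = 1/√(581 µH · 127 µF) = 3680 rad/s.
ζ = (R/2)·√(C/L) = (1.00/2)·√(127 µF/581 µH) = 0.234.
ω_d = ω_n√(1−ζ²) = 3580 rad/s. t_p = π/ω_d = 0.000878 s.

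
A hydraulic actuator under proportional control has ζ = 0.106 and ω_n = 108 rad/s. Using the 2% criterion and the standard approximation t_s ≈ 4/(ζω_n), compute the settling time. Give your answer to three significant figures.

t_s ≈ 4/(ζω_n) = 4/(0.106 × 108) = 0.349 s.

t_s ≈ 0.349 s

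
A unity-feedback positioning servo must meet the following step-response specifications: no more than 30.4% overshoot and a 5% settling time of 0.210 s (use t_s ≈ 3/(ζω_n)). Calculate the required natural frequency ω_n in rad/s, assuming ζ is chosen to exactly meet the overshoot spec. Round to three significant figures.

ω_n ≈ 40.3 rad/s

From %OS = 100·exp(−πζ/√(1−ζ²)), invert to get ζ = −ln(OS)/√(π² + ln²(OS)) with OS = 0.304.
−ln 0.304 = 1.191, so ζ = 1.191/√(π² + 1.418) = 0.354.
Then ω_n = 3/(ζ t_s) = 3/(0.354 × 0.210) = 40.3 rad/s.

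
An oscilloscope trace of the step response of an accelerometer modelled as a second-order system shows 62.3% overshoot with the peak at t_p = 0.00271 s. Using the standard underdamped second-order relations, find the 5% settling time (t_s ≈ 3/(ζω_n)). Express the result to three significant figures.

t_s ≈ 0.0172 s

The overshoot fixes ζ = −ln(OS)/√(π²+ln²(OS)) = 0.149.
t_p = π/ω_d ⇒ ω_d = 1160 rad/s; then ω_n = ω_d/√(1−ζ²) = 1170 rad/s.
t_s ≈ 3/(ζω_n) = 3/(0.149·1170) = 0.0172 s.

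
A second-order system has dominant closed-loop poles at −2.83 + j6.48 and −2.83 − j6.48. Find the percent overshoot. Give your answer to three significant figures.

|pole| = ω_n = √(2.83² + 6.48²) = 7.07 rad/s; ζ = cos θ = σ/ω_n = 0.400.
%OS = 100·exp(−πζ/√(1−ζ²)) = 25.4%.

%OS ≈ 25.4%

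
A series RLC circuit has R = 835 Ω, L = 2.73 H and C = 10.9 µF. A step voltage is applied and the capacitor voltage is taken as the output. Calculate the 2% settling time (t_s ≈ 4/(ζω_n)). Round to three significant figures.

t_s ≈ 0.0262 s

For a series RLC circuit (capacitor voltage as output), ω_n = 1/√(LC) = 1/√(2.73 H · 10.9 µF) = 183 rad/s.
ζ = (R/2)·√(C/L) = (835/2)·√(10.9 µF/2.73 H) = 0.834.
t_s ≈ 4/(ζω_n) = 0.0262 s.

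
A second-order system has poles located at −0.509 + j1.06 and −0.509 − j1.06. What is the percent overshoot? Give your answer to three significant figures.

%OS ≈ 22.1%

With σ = 0.509, ω_d = 1.06: ω_n = √(σ²+ω_d²) = 1.18 rad/s, ζ = σ/ω_n = 0.433.
%OS = 100·exp(−πζ/√(1−ζ²)) = 22.1%.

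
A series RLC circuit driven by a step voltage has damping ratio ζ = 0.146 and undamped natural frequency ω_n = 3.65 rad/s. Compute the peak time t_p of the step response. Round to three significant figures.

t_p ≈ 0.870 s

The damped frequency is ω_d = ω_n√(1−ζ²) = 3.65·√(1−0.0213) = 3.61 rad/s.
Peak time t_p = π/ω_d = π/3.61 = 0.870 s.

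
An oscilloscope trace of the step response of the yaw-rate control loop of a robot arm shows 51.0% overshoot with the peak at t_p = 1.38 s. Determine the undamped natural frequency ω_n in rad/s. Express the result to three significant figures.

ω_n ≈ 2.33 rad/s

From the overshoot, ζ = −ln(OS)/√(π²+ln²(OS)) = 0.210.
t_p = π/ω_d ⇒ ω_d = 2.28 rad/s; then ω_n = ω_d/√(1−ζ²) = 2.33 rad/s.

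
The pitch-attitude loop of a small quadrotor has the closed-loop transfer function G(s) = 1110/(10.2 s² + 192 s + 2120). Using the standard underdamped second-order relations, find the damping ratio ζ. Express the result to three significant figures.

Dividing through by 10.2: denominator becomes s² + 18.82 s + 207.8.
So ω_n = √207.8 = 14.4 rad/s and ζ = 18.82/(2·14.4) = 0.653.

ζ ≈ 0.653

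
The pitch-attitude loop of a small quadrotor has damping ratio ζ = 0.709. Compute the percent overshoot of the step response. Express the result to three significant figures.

For an underdamped second-order system, %OS = 100·exp(−πζ/√(1−ζ²)).
πζ/√(1−ζ²) = π·0.709/√(1−0.503) = 3.158, so %OS = 100·e^(−3.158) = 4.25%.

%OS ≈ 4.25%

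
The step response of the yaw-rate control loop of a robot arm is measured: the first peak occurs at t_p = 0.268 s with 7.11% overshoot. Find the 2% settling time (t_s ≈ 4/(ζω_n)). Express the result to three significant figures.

The overshoot fixes ζ = −ln(OS)/√(π²+ln²(OS)) = 0.644.
t_p = π/ω_d ⇒ ω_d = 11.7 rad/s; then ω_n = ω_d/√(1−ζ²) = 15.3 rad/s.
t_s ≈ 4/(ζω_n) = 4/(0.644·15.3) = 0.405 s.

t_s ≈ 0.405 s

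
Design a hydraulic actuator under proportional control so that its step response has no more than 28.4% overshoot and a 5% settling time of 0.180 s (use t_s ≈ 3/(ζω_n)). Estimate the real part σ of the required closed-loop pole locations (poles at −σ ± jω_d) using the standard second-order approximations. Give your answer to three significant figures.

The settling-time spec alone fixes σ = ζω_n = 3/t_s = 3/0.180 = 16.7.
(Overshoot then fixes ζ = 0.372 and hence ω_d = σ·√(1−ζ²)/ζ = 41.6 rad/s.)

σ ≈ 16.7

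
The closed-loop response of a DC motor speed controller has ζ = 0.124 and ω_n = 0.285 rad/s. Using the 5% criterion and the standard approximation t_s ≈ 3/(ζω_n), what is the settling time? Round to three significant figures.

t_s ≈ 84.9 s

t_s ≈ 3/(ζω_n) = 3/(0.124 × 0.285) = 84.9 s.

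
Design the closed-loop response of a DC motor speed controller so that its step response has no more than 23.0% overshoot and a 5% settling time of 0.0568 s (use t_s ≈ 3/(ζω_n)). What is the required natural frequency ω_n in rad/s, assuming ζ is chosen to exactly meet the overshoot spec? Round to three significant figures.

From %OS = 100·exp(−πζ/√(1−ζ²)), invert to get ζ = −ln(OS)/√(π² + ln²(OS)) with OS = 0.230.
−ln 0.230 = 1.470, so ζ = 1.470/√(π² + 2.160) = 0.424.
From t_s ≈ 3/(ζω_n): ω_n = 3/(ζ·t_s) = 3/(0.424·0.0568) = 125 rad/s.

ω_n ≈ 125 rad/s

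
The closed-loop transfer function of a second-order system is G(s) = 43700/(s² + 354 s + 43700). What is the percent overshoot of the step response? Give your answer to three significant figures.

%OS ≈ 0.674%

Matching coefficients with s² + 2ζω_n s + ω_n² gives ω_n² = 43700 ⇒ ω_n = 209 rad/s, and ζ = 354/(2ω_n) = 0.847.
Overshoot: exp(−π·0.847/√(1−0.847²)) = 0.00674, i.e. 0.674%.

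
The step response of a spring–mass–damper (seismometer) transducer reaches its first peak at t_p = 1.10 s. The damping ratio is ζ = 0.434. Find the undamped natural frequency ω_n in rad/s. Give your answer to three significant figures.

ω_n ≈ 3.17 rad/s

Peak time t_p = π/ω_d, so ω_d = π/t_p = π/1.10 = 2.86 rad/s.
ω_n = ω_d/√(1−ζ²) = 2.86/√0.812 = 3.17 rad/s.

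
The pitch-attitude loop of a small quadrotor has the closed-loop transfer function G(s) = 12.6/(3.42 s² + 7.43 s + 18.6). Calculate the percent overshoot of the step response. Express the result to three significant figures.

Dividing through by 3.42: denominator becomes s² + 2.173 s + 5.439.
So ω_n = √5.439 = 2.33 rad/s and ζ = 2.173/(2·2.33) = 0.466.
%OS = 100·exp(−πζ/√(1−ζ²)) = 19.1%.

%OS ≈ 19.1%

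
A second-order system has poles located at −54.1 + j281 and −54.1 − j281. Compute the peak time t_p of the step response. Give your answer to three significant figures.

t_p ≈ 0.0112 s

t_p = π/ω_d with ω_d = 281 (the imaginary part), so t_p = 0.0112 s.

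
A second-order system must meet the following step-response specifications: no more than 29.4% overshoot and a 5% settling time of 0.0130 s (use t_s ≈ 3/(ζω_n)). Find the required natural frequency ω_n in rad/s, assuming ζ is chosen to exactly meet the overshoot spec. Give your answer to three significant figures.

From %OS = 100·exp(−πζ/√(1−ζ²)), invert to get ζ = −ln(OS)/√(π² + ln²(OS)) with OS = 0.294.
−ln 0.294 = 1.224, so ζ = 1.224/√(π² + 1.499) = 0.363.
Then ω_n = 3/(ζ t_s) = 3/(0.363 × 0.0130) = 636 rad/s.

ω_n ≈ 636 rad/s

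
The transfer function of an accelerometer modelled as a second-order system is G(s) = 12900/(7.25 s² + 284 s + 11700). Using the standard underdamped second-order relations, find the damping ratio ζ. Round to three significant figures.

Dividing through by 7.25: denominator becomes s² + 39.17 s + 1614.
So ω_n = √1614 = 40.2 rad/s and ζ = 39.17/(2·40.2) = 0.488.

ζ ≈ 0.488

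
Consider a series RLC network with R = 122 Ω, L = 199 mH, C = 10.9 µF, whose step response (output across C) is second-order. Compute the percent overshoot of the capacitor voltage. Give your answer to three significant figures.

%OS ≈ 20.4%

For a series RLC circuit (capacitor voltage as output), ω_n = 1/√(LC) = 1/√(199 mH · 10.9 µF) = 679 rad/s.
ζ = (R/2)·√(C/L) = (122/2)·√(10.9 µF/199 mH) = 0.451.
%OS = 100 e^{−πζ/√(1−ζ²)} with ζ = 0.451 gives 20.4%.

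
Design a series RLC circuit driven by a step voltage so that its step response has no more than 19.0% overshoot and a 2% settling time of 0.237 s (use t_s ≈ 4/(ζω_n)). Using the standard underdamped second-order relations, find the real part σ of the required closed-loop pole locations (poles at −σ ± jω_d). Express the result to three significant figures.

The settling-time spec alone fixes σ = ζω_n = 4/t_s = 4/0.237 = 16.9.
(Overshoot then fixes ζ = 0.467 and hence ω_d = σ·√(1−ζ²)/ζ = 31.9 rad/s.)

σ ≈ 16.9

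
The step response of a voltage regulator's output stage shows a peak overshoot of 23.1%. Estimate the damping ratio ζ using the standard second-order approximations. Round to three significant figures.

Inverting the overshoot relation: ζ = |ln 0.231|/√(π² + ln²0.231) = 0.423.

ζ ≈ 0.423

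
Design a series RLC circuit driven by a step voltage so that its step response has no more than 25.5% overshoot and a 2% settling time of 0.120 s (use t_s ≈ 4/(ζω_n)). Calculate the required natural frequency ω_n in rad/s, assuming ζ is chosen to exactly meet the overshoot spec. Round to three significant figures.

ω_n ≈ 83.6 rad/s

From %OS = 100·exp(−πζ/√(1−ζ²)), invert to get ζ = −ln(OS)/√(π² + ln²(OS)) with OS = 0.255.
−ln 0.255 = 1.366, so ζ = 1.366/√(π² + 1.867) = 0.399.
From t_s ≈ 4/(ζω_n): ω_n = 4/(ζ·t_s) = 4/(0.399·0.120) = 83.6 rad/s.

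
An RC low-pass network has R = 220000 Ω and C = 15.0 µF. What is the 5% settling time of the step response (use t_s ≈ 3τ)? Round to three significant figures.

τ = RC = 220000 × 15.0 µF = 3.30 s.
t_s ≈ 3τ = 9.90 s.

t_s ≈ 9.90 s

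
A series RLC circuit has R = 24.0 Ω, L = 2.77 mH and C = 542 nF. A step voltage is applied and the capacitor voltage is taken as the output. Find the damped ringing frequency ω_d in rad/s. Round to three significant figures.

ω_d ≈ 25400 rad/s

For a series RLC circuit (capacitor voltage as output), ω_n = 1/√(LC) = 1/√(2.77 mH · 542 nF) = 25800 rad/s.
ζ = (R/2)·√(C/L) = (24.0/2)·√(542 nF/2.77 mH) = 0.168.
ω_d = ω_n√(1−ζ²) = 25400 rad/s.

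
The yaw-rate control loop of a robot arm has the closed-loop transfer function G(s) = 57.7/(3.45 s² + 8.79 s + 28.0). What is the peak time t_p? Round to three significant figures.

Dividing through by 3.45: denominator becomes s² + 2.548 s + 8.116.
So ω_n = √8.116 = 2.85 rad/s and ζ = 2.548/(2·2.85) = 0.447.
ω_d = ω_n√(1−ζ²) = 2.55 rad/s. t_p = π/ω_d = 1.23 s.

t_p ≈ 1.23 s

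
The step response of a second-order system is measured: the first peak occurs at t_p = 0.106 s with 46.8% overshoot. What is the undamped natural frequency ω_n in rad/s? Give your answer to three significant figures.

From the overshoot, ζ = −ln(OS)/√(π²+ln²(OS)) = 0.235.
t_p = π/ω_d ⇒ ω_d = 29.6 rad/s; then ω_n = ω_d/√(1−ζ²) = 30.5 rad/s.

ω_n ≈ 30.5 rad/s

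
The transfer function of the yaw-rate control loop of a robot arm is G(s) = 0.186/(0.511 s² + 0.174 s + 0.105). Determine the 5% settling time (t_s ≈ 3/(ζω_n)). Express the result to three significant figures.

Dividing through by 0.511: denominator becomes s² + 0.3405 s + 0.2055.
So ω_n = √0.2055 = 0.453 rad/s and ζ = 0.3405/(2·0.453) = 0.376.
t_s ≈ 3/(ζω_n) = 17.6 s.

t_s ≈ 17.6 s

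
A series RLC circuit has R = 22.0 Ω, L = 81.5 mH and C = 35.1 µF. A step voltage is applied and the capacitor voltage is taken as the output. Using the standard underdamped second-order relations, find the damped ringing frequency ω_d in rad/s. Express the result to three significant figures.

ω_d ≈ 576 rad/s

For a series RLC circuit (capacitor voltage as output), ω_n = 1/√(LC) = 1/√(81.5 mH · 35.1 µF) = 591 rad/s.
ζ = (R/2)·√(C/L) = (22.0/2)·√(35.1 µF/81.5 mH) = 0.228.
ω_d = ω_n√(1−ζ²) = 576 rad/s.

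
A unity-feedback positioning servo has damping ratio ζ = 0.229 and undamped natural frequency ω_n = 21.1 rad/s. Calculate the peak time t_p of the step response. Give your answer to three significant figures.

The damped frequency is ω_d = ω_n√(1−ζ²) = 21.1·√(1−0.0524) = 20.5 rad/s.
Peak time t_p = π/ω_d = π/20.5 = 0.153 s.

t_p ≈ 0.153 s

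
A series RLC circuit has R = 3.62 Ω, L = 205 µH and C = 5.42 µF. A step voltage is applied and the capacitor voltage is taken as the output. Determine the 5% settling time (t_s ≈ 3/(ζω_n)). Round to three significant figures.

For a series RLC circuit (capacitor voltage as output), ω_n = 1/√(LC) = 1/√(205 µH · 5.42 µF) = 30000 rad/s.
ζ = (R/2)·√(C/L) = (3.62/2)·√(5.42 µF/205 µH) = 0.294.
t_s ≈ 3/(ζω_n) = 0.000340 s.

t_s ≈ 0.000340 s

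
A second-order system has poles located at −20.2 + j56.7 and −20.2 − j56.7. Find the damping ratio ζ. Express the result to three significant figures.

With σ = 20.2, ω_d = 56.7: ω_n = √(σ²+ω_d²) = 60.2 rad/s, ζ = σ/ω_n = 0.336.

ζ ≈ 0.336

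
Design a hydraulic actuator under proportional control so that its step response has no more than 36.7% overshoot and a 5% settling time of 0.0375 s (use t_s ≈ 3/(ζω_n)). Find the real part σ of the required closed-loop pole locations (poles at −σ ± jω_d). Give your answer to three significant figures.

σ ≈ 80.0

The settling-time spec alone fixes σ = ζω_n = 3/t_s = 3/0.0375 = 80.0.
(Overshoot then fixes ζ = 0.304 and hence ω_d = σ·√(1−ζ²)/ζ = 251 rad/s.)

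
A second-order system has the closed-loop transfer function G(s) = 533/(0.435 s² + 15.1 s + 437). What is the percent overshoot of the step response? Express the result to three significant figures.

Dividing through by 0.435: denominator becomes s² + 34.71 s + 1005.
So ω_n = √1005 = 31.7 rad/s and ζ = 34.71/(2·31.7) = 0.548.
%OS = 100·exp(−πζ/√(1−ζ²)) = 12.8%.

%OS ≈ 12.8%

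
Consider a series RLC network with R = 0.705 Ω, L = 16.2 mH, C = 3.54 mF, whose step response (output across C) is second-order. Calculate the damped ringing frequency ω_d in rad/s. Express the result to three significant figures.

For a series RLC circuit (capacitor voltage as output), ω_n = 1/√(LC) = 1/√(16.2 mH · 3.54 mF) = 132 rad/s.
ζ = (R/2)·√(C/L) = (0.705/2)·√(3.54 mF/16.2 mH) = 0.165.
The damped frequency ω_d = ω_n√(1−ζ²) = 130 rad/s.

ω_d ≈ 130 rad/s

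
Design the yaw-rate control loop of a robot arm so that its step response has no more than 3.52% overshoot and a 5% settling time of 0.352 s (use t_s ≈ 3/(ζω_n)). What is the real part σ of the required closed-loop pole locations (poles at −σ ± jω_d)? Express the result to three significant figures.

σ ≈ 8.52

The settling-time spec alone fixes σ = ζω_n = 3/t_s = 3/0.352 = 8.52.
(Overshoot then fixes ζ = 0.729 and hence ω_d = σ·√(1−ζ²)/ζ = 8.00 rad/s.)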